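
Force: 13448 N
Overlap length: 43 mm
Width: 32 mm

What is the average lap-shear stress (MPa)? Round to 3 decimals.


Average shear stress = F / (overlap * width)
= 13448 / (43 * 32)
= 9.773 MPa

9.773


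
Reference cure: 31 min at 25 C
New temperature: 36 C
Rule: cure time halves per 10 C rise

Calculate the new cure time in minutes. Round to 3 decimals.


factor = 2^((36-25)/10) = 2.1435
t_new = 31 / 2.1435 = 14.462 min

14.462


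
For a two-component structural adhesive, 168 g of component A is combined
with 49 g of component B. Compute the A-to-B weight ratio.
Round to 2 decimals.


Weight ratio A:B = 168 / 49
= 3.43

3.43


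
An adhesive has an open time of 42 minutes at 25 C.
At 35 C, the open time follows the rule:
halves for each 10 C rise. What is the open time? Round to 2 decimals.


Factor = 2^((35-25)/10) = 2.0000
Open time = 42 / 2.0000 = 21.00 min

21.00


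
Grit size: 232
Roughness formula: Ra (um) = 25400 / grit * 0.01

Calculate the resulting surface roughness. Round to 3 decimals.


Ra = 25400 / 232 * 0.01
= 1.095 um

1.095


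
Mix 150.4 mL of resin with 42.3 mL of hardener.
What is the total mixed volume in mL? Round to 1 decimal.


Total = 150.4 + 42.3 = 192.7 mL

192.7


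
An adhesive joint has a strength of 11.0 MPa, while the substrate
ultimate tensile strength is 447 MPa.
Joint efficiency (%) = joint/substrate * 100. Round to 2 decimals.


Efficiency = 11.0 / 447 * 100
= 2.46%

2.46


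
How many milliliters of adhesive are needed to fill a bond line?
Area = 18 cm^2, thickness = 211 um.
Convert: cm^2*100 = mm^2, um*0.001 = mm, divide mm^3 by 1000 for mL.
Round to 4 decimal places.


= (18 * 100) * (211 * 0.001) / 1000
= 0.3798 mL

0.3798


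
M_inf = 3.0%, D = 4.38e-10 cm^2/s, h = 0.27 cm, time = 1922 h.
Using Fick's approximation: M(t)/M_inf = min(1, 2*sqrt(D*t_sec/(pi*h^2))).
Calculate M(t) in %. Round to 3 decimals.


t = 6919200 s
ratio = min(1, 2*sqrt(4.38e-10*6919200/(pi*0.0729)))
= 0.230068
M(t) = 3.0 * 0.230068 = 0.690%

0.690


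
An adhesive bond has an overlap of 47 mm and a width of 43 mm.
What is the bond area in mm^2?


Bond area = overlap * width
= 47 * 43
= 2021 mm^2

2021


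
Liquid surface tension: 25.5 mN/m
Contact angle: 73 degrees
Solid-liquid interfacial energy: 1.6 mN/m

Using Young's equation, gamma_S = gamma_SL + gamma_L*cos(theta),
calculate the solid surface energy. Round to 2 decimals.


gamma_S = 1.6 + 25.5 * cos(73)
= 9.06 mN/m

9.06


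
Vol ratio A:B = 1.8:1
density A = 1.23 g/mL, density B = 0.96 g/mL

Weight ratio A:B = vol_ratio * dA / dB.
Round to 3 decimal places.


Weight ratio = 1.8 * 1.23 / 0.96
= 2.306

2.306


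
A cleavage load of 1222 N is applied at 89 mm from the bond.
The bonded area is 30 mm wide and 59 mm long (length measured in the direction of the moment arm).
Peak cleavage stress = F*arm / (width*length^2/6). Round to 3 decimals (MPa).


Moment = 1222 * 89 = 108758 N*mm
Section modulus = 30 * 3481 / 6 = 104430 / 6 mm^3
Stress = 108758 / (104430 / 6) = 652548 / 104430
= 6.249 MPa

6.249


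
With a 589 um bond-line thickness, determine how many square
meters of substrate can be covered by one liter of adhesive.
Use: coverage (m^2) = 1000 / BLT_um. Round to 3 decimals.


Coverage = 1000 / 589 = 1.698 m^2

1.698


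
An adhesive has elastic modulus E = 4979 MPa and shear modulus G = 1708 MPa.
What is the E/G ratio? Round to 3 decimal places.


E/G = 4979 / 1708 = 2.915

2.915


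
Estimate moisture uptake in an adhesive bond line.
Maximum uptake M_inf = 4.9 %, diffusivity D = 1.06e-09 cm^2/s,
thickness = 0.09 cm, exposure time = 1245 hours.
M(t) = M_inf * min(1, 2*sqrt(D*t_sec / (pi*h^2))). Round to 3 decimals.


Convert time: 1245 h = 4482000 s
ratio = min(1, 2*sqrt(1.06e-09*4482000/(pi*0.09^2)))
= 0.864174
M(t) = 4.9 * 0.864174 = 4.234%

4.234


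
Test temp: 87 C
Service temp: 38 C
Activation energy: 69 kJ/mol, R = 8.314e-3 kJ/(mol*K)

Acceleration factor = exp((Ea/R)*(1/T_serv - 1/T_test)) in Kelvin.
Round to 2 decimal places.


AF = exp((69/0.008314)*(1/311.15 - 1/360.15))
= 37.67

37.67


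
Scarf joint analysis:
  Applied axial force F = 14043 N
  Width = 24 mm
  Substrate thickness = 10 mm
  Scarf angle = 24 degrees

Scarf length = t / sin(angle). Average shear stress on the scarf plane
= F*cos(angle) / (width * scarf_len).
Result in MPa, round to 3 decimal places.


Scarf length = 10 / sin(24 deg) = 24.5859 mm
cos(24 deg) = 0.913545
Shear = 14043 * 0.913545 / (24 * 24.5859)
= 21.742 MPa

21.742


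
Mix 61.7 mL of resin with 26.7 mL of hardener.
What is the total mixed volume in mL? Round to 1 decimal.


Total = 61.7 + 26.7 = 88.4 mL

88.4


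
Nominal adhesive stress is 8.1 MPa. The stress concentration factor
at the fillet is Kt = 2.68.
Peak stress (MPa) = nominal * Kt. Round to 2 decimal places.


Peak = 8.1 * 2.68 = 21.71 MPa

21.71


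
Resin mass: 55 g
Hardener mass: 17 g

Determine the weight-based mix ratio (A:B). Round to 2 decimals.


Ratio = 55 / 17 = 3.24

3.24


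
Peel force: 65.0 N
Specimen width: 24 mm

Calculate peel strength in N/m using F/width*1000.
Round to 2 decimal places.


Peel strength = 65.0 / 24 * 1000 = 2708.33 N/m

2708.33


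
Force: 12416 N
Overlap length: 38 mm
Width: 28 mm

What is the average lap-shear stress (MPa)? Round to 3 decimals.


Average shear stress = F / (overlap * width)
= 12416 / (38 * 28)
= 11.669 MPa

11.669


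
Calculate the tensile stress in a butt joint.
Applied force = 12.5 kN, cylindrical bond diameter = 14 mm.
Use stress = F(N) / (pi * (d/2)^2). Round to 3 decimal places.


A = pi * 7.0^2 = 153.9380 mm^2
sigma = 12500.0 / 153.9380 = 81.202 MPa

81.202


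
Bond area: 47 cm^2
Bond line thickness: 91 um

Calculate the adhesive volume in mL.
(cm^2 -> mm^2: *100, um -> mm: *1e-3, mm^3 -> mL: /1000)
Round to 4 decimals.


V = 47*100 * 91*1e-3 / 1000
= 0.4277 mL

0.4277


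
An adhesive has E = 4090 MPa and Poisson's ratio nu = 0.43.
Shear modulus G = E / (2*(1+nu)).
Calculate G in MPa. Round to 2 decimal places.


G = 4090 / (2*(1+0.43))
= 4090 / 2.86
= 1430.07 MPa

1430.07


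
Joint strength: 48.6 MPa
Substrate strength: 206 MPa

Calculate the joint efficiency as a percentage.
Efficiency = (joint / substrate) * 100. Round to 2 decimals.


Efficiency = (48.6 / 206) * 100 = 23.59%

23.59


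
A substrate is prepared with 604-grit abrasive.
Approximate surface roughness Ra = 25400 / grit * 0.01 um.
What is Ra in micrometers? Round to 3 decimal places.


Ra = 25400 / 604 * 0.01 = 0.421 um

0.421


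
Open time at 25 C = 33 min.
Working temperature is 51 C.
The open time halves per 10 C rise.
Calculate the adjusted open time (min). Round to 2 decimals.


factor = 2^((51 - 25) / 10) = 6.0629
ot = 33 / 6.0629 = 5.44 min

5.44


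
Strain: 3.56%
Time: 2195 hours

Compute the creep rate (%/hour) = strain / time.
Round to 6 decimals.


Creep rate = 3.56 / 2195
= 0.001622 %/h

0.001622


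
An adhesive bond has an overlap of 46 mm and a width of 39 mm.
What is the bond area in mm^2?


Bond area = overlap * width
= 46 * 39
= 1794 mm^2

1794


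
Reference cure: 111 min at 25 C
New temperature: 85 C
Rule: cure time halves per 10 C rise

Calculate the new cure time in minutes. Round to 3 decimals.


factor = 2^((85-25)/10) = 64.0000
t_new = 111 / 64.0000 = 1.734 min

1.734


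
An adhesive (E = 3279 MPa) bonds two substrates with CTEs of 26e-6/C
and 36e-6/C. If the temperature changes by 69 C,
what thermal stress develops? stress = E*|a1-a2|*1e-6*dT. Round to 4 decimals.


Stress = 3279 * |26 - 36| * 1e-6 * 69
= 2.2625 MPa

2.2625


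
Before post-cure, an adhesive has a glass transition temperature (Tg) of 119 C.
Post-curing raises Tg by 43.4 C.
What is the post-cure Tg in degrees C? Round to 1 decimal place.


Tg_post = Tg_base + delta_Tg
= 119 + 43.4
= 162.4 C

162.4


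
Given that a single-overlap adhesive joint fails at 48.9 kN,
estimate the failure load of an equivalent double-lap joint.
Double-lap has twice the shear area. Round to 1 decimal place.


Double-lap factor = 2
Expected load = 48.9 * 2 = 97.8 kN

97.8


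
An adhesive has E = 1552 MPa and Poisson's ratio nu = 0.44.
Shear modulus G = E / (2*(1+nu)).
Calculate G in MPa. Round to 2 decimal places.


G = 1552 / (2*(1+0.44))
= 1552 / 2.88
= 538.89 MPa

538.89


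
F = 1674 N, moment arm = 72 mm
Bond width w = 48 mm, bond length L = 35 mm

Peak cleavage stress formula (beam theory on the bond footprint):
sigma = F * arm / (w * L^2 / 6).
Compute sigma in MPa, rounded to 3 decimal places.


sigma = (1674 * 72) / (48 * 1225 / 6)
= 120528 * 6 / 58800
= 723168 / 58800
= 12.299 MPa

12.299


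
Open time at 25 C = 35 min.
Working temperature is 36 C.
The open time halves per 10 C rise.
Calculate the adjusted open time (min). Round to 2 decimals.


factor = 2^((36 - 25) / 10) = 2.1435
ot = 35 / 2.1435 = 16.33 min

16.33


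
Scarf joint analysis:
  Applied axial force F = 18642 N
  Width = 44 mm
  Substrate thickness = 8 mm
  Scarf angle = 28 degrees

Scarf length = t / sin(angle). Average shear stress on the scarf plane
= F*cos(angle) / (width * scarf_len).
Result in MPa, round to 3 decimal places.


Scarf length = 8 / sin(28 deg) = 17.0404 mm
cos(28 deg) = 0.882948
Shear = 18642 * 0.882948 / (44 * 17.0404)
= 21.953 MPa

21.953


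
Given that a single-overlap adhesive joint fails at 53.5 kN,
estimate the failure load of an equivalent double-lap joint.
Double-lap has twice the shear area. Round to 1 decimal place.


Double-lap factor = 2
Expected load = 53.5 * 2 = 107.0 kN

107.0


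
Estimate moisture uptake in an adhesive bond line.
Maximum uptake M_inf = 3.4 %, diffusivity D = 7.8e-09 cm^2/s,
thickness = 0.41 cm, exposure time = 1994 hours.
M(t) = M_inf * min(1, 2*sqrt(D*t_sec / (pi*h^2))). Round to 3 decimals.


Convert time: 1994 h = 7178400 s
ratio = min(1, 2*sqrt(7.8e-09*7178400/(pi*0.41^2)))
= 0.651227
M(t) = 3.4 * 0.651227 = 2.214%

2.214


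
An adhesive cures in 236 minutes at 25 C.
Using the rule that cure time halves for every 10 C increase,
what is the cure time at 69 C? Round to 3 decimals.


Factor = 2^((69 - 25) / 10) = 21.1121
Cure time = 236 / 21.1121
= 11.178 minutes

11.178


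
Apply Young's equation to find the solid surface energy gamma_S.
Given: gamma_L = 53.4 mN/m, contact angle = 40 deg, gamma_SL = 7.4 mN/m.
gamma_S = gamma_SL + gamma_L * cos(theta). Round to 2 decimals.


theta_rad = 40 * pi/180 = 0.698132
gamma_S = 7.4 + 53.4 * cos(0.698132)
= 48.31 mN/m

48.31


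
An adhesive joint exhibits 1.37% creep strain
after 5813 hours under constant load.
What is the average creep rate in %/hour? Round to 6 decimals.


Creep rate = strain / time
= 1.37 / 5813
= 0.000236 %/h

0.000236


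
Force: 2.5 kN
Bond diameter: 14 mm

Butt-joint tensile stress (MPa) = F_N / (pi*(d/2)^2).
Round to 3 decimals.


F_N = 2.5 * 1000 = 2500.0 N
A = pi*(7.0)^2 = 153.9380 mm^2
stress = 2500.0 / 153.9380 = 16.240 MPa

16.240


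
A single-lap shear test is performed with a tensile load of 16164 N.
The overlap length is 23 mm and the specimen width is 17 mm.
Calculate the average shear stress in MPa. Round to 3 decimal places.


Shear stress = F / (overlap * width)
= 16164 / (23 * 17)
= 16164 / 391
= 41.340 MPa

41.340


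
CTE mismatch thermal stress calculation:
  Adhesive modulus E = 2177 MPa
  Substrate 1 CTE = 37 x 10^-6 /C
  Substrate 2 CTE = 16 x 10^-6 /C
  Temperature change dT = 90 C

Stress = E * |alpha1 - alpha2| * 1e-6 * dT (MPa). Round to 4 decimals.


delta_alpha = |37 - 16| = 21 x 10^-6/C
Stress = 2177 * 21e-6 * 90
= 4.1145 MPa

4.1145


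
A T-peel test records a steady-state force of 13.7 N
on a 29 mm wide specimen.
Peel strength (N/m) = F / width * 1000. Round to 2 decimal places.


Peel strength = 13.7 / 29 * 1000
= 472.41 N/m

472.41


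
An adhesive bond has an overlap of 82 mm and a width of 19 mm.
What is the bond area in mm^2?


Bond area = overlap * width
= 82 * 19
= 1558 mm^2

1558


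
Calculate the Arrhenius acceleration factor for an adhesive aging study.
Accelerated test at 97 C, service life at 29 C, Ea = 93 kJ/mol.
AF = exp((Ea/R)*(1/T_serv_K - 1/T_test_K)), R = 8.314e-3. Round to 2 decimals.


T_test = 370.15 K, T_serv = 302.15 K
Ea/R = 93 / 0.008314 = 11185.95
AF = exp(11185.95 * (1/302.15 - 1/370.15))
= 898.87

898.87


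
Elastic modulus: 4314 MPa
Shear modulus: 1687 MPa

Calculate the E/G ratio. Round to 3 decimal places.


E / G = 4314 / 1687 = 2.557

2.557


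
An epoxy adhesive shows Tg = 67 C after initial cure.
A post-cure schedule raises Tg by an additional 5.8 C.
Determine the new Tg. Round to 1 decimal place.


New Tg = 67 + 5.8
= 72.8 C

72.8


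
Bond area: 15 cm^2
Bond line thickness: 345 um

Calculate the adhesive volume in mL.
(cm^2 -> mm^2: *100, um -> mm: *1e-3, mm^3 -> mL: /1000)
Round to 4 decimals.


V = 15*100 * 345*1e-3 / 1000
= 0.5175 mL

0.5175


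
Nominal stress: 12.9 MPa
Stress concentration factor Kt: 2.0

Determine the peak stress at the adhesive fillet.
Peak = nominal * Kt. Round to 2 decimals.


Peak stress = 12.9 * 2.0
= 25.80 MPa

25.80


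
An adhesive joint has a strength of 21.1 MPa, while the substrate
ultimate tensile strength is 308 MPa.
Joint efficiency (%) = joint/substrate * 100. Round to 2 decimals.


Efficiency = 21.1 / 308 * 100
= 6.85%

6.85


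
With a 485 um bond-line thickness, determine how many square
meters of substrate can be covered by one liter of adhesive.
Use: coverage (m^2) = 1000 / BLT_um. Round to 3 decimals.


Coverage = 1000 / 485 = 2.062 m^2

2.062


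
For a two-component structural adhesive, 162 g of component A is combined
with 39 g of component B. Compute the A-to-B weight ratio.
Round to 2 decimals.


Weight ratio A:B = 162 / 39
= 4.15

4.15


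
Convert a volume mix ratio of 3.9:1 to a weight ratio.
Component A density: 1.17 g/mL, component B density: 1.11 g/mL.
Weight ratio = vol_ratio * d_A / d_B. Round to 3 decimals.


= 3.9 * 1.17 / 1.11 = 4.111

4.111


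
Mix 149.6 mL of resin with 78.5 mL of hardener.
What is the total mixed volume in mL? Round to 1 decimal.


Total = 149.6 + 78.5 = 228.1 mL

228.1


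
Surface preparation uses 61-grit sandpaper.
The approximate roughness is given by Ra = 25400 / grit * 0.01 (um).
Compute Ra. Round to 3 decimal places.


Ra = 25400 / 61 * 0.01
= 254 / 61
= 4.164 um

4.164


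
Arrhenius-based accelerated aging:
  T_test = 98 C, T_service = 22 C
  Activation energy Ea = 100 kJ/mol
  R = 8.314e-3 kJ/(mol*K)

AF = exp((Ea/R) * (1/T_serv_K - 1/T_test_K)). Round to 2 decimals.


T_test_K = 371.15, T_serv_K = 295.15
AF = exp((100/8.314e-3) * (1/295.15 - 1/371.15))
= 4207.87

4207.87


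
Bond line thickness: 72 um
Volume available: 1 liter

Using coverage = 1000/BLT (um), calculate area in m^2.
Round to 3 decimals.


1 L = 1e6 mm^3, thickness = 72 um = 0.072 mm
Area = 1e6 / 0.072 mm^2 = (1e6 / 0.072) / 1e6 m^2 = 1000 / 72 m^2
= 13.889 m^2

13.889


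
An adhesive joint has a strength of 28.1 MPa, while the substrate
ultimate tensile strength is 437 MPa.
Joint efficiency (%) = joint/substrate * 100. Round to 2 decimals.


Efficiency = 28.1 / 437 * 100
= 6.43%

6.43


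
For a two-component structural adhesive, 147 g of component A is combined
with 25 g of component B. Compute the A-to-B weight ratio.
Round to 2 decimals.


Weight ratio A:B = 147 / 25
= 5.88

5.88


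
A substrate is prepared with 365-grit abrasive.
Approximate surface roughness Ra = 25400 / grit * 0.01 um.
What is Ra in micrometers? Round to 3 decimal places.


Ra = 25400 / 365 * 0.01 = 0.696 um

0.696


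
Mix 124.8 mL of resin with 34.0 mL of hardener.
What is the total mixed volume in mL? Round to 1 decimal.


Total = 124.8 + 34.0 = 158.8 mL

158.8


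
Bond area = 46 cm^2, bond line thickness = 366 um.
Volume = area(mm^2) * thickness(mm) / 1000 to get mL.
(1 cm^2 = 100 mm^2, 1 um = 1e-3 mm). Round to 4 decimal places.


area_mm2 = 46 * 100 = 4600
blt_mm = 366 * 1e-3 = 0.366
vol_mm3 = 4600 * 0.366 = 1683.6
vol_mL = 1683.6 / 1000 = 1.6836 mL

1.6836


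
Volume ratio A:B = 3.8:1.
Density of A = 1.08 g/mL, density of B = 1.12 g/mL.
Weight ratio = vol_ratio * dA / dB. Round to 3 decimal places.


Wt ratio = 3.8 * 1.08 / 1.12
= 3.664

3.664


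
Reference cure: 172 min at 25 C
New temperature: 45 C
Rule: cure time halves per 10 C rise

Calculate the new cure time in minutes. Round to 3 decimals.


factor = 2^((45-25)/10) = 4.0000
t_new = 172 / 4.0000 = 43.000 min

43.000


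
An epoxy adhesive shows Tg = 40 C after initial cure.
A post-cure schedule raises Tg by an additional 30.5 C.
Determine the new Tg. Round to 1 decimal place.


New Tg = 40 + 30.5
= 70.5 C

70.5


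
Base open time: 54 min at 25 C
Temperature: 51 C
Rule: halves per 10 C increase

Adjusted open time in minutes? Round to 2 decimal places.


Acceleration = 2^((51-25)/10) = 6.0629
Open time = 54 / 6.0629 = 8.91 min

8.91


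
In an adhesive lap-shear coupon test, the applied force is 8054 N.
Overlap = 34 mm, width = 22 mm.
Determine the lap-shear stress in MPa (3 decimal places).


stress = F / (overlap * width)
= 8054 / (34 * 22)
= 10.767 MPa

10.767


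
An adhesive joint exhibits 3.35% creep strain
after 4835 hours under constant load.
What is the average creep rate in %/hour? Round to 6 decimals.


Creep rate = strain / time
= 3.35 / 4835
= 0.000693 %/h

0.000693


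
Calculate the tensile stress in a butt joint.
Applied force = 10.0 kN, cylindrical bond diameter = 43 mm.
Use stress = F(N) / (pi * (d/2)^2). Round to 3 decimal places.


A = pi * 21.5^2 = 1452.2012 mm^2
sigma = 10000.0 / 1452.2012 = 6.886 MPa

6.886


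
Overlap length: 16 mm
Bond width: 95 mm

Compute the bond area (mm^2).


Bond area = 16 * 95 = 1520 mm^2

1520


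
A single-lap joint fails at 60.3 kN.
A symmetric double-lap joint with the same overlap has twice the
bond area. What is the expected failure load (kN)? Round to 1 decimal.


Double-lap load = 2 * 60.3 = 120.6 kN

120.6


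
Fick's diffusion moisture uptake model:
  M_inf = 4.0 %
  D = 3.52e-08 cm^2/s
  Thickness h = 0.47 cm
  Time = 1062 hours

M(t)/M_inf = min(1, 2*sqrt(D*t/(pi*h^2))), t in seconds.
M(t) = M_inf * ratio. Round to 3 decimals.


t_sec = 1062 * 3600 = 3823200
ratio = 2*sqrt(3.52e-08*3823200/(pi*0.47^2))
= min(1, 0.880728)
= 0.880728
M(t) = 4.0 * 0.880728 = 3.523 %

3.523


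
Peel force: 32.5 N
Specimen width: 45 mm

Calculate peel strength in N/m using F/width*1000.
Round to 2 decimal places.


Peel strength = 32.5 / 45 * 1000 = 722.22 N/m

722.22


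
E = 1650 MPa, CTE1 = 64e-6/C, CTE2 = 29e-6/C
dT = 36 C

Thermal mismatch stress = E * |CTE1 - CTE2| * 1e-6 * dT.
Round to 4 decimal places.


= 1650 * 35e-6 * 36
= 2.0790 MPa

2.0790


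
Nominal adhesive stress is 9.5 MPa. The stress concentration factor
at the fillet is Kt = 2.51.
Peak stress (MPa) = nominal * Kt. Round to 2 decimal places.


Peak = 9.5 * 2.51 = 23.85 MPa

23.85


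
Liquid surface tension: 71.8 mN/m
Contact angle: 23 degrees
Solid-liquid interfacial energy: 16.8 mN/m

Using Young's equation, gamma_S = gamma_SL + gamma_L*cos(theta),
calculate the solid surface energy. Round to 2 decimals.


gamma_S = 16.8 + 71.8 * cos(23)
= 82.89 mN/m

82.89


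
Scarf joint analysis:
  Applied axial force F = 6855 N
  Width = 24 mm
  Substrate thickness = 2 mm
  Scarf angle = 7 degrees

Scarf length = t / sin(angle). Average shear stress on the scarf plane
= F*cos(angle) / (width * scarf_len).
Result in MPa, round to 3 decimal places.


Scarf length = 2 / sin(7 deg) = 16.4110 mm
cos(7 deg) = 0.992546
Shear = 6855 * 0.992546 / (24 * 16.4110)
= 17.275 MPa

17.275


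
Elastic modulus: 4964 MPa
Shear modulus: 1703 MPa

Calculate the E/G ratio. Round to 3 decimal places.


E / G = 4964 / 1703 = 2.915

2.915


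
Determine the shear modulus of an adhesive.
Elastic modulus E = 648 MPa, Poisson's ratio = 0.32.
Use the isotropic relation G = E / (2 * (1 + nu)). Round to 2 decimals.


G = 648 / (2*(1+0.32)) = 648 / 2.64
= 245.45 MPa

245.45


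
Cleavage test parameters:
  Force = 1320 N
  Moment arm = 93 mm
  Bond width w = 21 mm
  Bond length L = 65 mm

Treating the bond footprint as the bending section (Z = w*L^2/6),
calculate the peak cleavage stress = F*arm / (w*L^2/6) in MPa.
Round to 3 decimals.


M = 1320 * 93 = 122760 N*mm
Z = 21 * 65^2 / 6 = 88725 / 6 mm^3
sigma = M / Z = 6 * 122760 / 88725 = 736560 / 88725
= 8.302 MPa

8.302


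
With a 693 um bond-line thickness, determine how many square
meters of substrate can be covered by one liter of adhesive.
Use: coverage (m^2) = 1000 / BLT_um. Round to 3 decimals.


Coverage = 1000 / 693 = 1.443 m^2

1.443


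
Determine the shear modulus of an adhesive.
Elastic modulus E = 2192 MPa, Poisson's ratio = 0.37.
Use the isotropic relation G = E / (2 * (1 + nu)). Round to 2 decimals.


G = 2192 / (2*(1+0.37)) = 2192 / 2.74
= 800.00 MPa

800.00


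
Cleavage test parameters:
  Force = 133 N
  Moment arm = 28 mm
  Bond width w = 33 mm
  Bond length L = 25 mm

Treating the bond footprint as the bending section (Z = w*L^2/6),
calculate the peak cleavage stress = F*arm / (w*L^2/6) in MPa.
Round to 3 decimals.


M = 133 * 28 = 3724 N*mm
Z = 33 * 25^2 / 6 = 20625 / 6 mm^3
sigma = M / Z = 6 * 3724 / 20625 = 22344 / 20625
= 1.083 MPa

1.083


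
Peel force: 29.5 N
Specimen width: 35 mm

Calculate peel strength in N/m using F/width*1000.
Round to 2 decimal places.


Peel strength = 29.5 / 35 * 1000 = 842.86 N/m

842.86


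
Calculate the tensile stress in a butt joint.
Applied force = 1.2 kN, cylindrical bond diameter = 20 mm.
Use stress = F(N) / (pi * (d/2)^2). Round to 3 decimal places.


A = pi * 10.0^2 = 314.1593 mm^2
sigma = 1200.0 / 314.1593 = 3.820 MPa

3.820


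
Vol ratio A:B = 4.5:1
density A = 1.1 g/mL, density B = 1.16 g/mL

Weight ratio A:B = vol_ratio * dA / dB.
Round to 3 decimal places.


Weight ratio = 4.5 * 1.1 / 1.16
= 4.267

4.267


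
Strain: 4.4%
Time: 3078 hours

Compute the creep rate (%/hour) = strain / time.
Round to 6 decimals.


Creep rate = 4.4 / 3078
= 0.001429 %/h

0.001429


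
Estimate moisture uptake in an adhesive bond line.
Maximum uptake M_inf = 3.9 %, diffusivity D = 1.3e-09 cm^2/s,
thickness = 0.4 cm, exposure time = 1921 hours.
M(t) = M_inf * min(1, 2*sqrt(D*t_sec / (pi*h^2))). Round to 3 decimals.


Convert time: 1921 h = 6915600 s
ratio = min(1, 2*sqrt(1.3e-09*6915600/(pi*0.4^2)))
= 0.267474
M(t) = 3.9 * 0.267474 = 1.043%

1.043


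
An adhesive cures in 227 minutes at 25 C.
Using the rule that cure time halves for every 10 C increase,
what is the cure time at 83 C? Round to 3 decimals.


Factor = 2^((83 - 25) / 10) = 55.7152
Cure time = 227 / 55.7152
= 4.074 minutes

4.074


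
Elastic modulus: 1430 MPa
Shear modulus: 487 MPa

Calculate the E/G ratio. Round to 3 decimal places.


E / G = 1430 / 487 = 2.936

2.936


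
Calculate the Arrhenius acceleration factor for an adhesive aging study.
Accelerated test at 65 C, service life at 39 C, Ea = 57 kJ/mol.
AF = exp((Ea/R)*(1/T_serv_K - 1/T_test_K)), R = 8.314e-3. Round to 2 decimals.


T_test = 338.15 K, T_serv = 312.15 K
Ea/R = 57 / 0.008314 = 6855.91
AF = exp(6855.91 * (1/312.15 - 1/338.15))
= 5.41

5.41


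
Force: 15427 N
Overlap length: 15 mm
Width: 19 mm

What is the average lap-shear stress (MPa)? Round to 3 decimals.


Average shear stress = F / (overlap * width)
= 15427 / (15 * 19)
= 54.130 MPa

54.130


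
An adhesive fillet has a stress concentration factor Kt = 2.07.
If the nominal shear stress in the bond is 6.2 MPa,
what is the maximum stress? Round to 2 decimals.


Max stress = 6.2 * 2.07 = 12.83 MPa

12.83


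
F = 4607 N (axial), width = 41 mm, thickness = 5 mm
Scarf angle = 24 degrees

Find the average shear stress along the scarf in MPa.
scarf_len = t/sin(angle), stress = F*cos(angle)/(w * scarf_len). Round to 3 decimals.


scarf_len = 5/sin(24 deg) = 12.2930
cos(24 deg) = 0.913545
stress = 4607*0.913545/(41*12.2930) = 8.350 MPa

8.350


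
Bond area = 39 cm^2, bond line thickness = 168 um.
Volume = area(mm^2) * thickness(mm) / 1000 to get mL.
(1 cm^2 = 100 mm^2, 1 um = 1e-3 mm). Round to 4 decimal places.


area_mm2 = 39 * 100 = 3900
blt_mm = 168 * 1e-3 = 0.168
vol_mm3 = 3900 * 0.168 = 655.2
vol_mL = 655.2 / 1000 = 0.6552 mL

0.6552


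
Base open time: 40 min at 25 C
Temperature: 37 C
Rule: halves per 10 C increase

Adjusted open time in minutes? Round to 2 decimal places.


Acceleration = 2^((37-25)/10) = 2.2974
Open time = 40 / 2.2974 = 17.41 min

17.41


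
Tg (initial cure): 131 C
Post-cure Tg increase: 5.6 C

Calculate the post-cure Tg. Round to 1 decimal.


Post-cure Tg = 131 + 5.6 = 136.6 C

136.6


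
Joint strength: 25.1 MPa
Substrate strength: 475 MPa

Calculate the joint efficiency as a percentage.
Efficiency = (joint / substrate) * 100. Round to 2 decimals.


Efficiency = (25.1 / 475) * 100 = 5.28%

5.28


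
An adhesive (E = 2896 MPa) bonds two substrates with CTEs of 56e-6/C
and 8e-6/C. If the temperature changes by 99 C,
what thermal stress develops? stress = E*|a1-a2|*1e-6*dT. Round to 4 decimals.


Stress = 2896 * |56 - 8| * 1e-6 * 99
= 13.7618 MPa

13.7618


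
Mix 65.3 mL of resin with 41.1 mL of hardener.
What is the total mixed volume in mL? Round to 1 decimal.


Total = 65.3 + 41.1 = 106.4 mL

106.4


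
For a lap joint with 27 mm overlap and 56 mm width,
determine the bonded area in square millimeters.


Area = 27 * 56 = 1512 mm^2

1512


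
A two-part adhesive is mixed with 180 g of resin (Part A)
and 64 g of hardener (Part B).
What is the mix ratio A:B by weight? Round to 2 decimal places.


Mix ratio = mass_A / mass_B
= 180 / 64
= 2.81

2.81


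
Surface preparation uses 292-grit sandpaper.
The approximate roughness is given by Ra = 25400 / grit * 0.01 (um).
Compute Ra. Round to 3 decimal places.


Ra = 25400 / 292 * 0.01
= 254 / 292
= 0.870 um

0.870


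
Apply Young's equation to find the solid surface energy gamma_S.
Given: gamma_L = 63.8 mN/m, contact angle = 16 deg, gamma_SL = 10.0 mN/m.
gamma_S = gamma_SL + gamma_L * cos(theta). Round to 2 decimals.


theta_rad = 16 * pi/180 = 0.279253
gamma_S = 10.0 + 63.8 * cos(0.279253)
= 71.33 mN/m

71.33


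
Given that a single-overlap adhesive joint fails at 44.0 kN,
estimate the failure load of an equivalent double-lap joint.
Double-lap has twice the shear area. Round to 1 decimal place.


Double-lap factor = 2
Expected load = 44.0 * 2 = 88.0 kN

88.0


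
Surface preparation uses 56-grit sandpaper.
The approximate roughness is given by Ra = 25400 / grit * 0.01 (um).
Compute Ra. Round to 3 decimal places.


Ra = 25400 / 56 * 0.01
= 254 / 56
= 4.536 um

4.536


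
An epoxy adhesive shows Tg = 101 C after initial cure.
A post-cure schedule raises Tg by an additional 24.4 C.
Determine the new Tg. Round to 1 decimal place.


New Tg = 101 + 24.4
= 125.4 C

125.4


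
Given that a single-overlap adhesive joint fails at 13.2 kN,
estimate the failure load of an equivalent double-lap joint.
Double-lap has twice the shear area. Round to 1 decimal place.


Double-lap factor = 2
Expected load = 13.2 * 2 = 26.4 kN

26.4


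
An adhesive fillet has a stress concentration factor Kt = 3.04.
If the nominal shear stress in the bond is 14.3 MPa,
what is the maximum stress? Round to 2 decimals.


Max stress = 14.3 * 3.04 = 43.47 MPa

43.47


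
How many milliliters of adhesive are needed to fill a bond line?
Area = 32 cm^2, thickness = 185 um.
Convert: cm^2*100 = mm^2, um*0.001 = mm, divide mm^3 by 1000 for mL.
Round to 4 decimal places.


= (32 * 100) * (185 * 0.001) / 1000
= 0.5920 mL

0.5920


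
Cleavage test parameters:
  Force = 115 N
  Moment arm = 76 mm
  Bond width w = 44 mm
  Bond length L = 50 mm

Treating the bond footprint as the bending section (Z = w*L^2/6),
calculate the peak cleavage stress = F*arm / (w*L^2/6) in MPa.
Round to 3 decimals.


M = 115 * 76 = 8740 N*mm
Z = 44 * 50^2 / 6 = 110000 / 6 mm^3
sigma = M / Z = 6 * 8740 / 110000 = 52440 / 110000
= 0.477 MPa

0.477


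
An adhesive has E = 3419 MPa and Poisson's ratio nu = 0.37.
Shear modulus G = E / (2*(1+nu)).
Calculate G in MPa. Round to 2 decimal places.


G = 3419 / (2*(1+0.37))
= 3419 / 2.74
= 1247.81 MPa

1247.81


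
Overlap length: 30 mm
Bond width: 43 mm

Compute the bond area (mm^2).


Bond area = 30 * 43 = 1290 mm^2

1290


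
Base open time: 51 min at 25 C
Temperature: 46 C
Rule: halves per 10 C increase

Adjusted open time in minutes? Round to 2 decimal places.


Acceleration = 2^((46-25)/10) = 4.2871
Open time = 51 / 4.2871 = 11.90 min

11.90


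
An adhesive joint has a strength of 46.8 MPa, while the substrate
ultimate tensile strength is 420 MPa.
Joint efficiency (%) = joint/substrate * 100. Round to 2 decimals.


Efficiency = 46.8 / 420 * 100
= 11.14%

11.14


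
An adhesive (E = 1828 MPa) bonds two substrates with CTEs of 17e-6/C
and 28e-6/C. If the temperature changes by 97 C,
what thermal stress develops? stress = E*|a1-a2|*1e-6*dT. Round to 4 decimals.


Stress = 1828 * |17 - 28| * 1e-6 * 97
= 1.9505 MPa

1.9505


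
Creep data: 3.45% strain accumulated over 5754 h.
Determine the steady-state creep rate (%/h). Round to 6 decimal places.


Rate = 3.45 / 5754 = 0.000600 %/h

0.000600


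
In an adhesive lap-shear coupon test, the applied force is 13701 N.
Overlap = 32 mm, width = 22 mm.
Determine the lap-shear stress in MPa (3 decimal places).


stress = F / (overlap * width)
= 13701 / (32 * 22)
= 19.462 MPa

19.462


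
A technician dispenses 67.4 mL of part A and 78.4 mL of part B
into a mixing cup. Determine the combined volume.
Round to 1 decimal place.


Combined volume = 67.4 + 78.4
= 145.8 mL

145.8


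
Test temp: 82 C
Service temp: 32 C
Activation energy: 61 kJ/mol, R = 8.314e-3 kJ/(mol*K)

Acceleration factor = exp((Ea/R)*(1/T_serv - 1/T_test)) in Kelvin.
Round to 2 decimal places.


AF = exp((61/0.008314)*(1/305.15 - 1/355.15))
= 29.52

29.52


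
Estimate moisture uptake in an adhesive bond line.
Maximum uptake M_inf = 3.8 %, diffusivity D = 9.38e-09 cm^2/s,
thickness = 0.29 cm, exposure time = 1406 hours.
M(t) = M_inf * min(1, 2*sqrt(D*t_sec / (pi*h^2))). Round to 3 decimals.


Convert time: 1406 h = 5061600 s
ratio = min(1, 2*sqrt(9.38e-09*5061600/(pi*0.29^2)))
= 0.847818
M(t) = 3.8 * 0.847818 = 3.222%

3.222


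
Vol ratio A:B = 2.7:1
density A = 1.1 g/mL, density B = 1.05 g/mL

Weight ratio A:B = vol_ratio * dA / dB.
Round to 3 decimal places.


Weight ratio = 2.7 * 1.1 / 1.05
= 2.829

2.829


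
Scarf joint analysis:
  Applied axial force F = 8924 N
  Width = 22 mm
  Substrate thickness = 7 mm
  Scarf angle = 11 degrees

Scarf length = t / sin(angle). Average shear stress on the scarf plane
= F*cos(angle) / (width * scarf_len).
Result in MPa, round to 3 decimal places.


Scarf length = 7 / sin(11 deg) = 36.6859 mm
cos(11 deg) = 0.981627
Shear = 8924 * 0.981627 / (22 * 36.6859)
= 10.854 MPa

10.854


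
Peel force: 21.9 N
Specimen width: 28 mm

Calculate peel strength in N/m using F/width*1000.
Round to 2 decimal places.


Peel strength = 21.9 / 28 * 1000 = 782.14 N/m

782.14


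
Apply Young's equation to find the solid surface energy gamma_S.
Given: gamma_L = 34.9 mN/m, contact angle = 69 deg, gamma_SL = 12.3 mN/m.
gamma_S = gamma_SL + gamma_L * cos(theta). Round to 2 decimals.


theta_rad = 69 * pi/180 = 1.204277
gamma_S = 12.3 + 34.9 * cos(1.204277)
= 24.81 mN/m

24.81


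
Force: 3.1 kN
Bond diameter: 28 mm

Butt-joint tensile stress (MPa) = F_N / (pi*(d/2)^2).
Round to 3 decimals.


F_N = 3.1 * 1000 = 3100.0 N
A = pi*(14.0)^2 = 615.7522 mm^2
stress = 3100.0 / 615.7522 = 5.034 MPa

5.034


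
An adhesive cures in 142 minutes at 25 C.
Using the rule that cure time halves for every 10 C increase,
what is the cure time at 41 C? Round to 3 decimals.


Factor = 2^((41 - 25) / 10) = 3.0314
Cure time = 142 / 3.0314
= 46.843 minutes

46.843


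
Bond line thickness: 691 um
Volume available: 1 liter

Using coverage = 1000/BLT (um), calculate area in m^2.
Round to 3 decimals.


1 L = 1e6 mm^3, thickness = 691 um = 0.691 mm
Area = 1e6 / 0.691 mm^2 = (1e6 / 0.691) / 1e6 m^2 = 1000 / 691 m^2
= 1.447 m^2

1.447


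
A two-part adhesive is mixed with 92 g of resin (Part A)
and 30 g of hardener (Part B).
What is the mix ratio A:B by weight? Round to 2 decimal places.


Mix ratio = mass_A / mass_B
= 92 / 30
= 3.07

3.07


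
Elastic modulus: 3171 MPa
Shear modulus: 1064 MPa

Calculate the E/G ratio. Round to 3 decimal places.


E / G = 3171 / 1064 = 2.980

2.980


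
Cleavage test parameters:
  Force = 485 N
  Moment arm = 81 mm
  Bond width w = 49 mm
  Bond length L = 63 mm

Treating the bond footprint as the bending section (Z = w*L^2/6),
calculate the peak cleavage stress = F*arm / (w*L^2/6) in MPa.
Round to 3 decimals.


M = 485 * 81 = 39285 N*mm
Z = 49 * 63^2 / 6 = 194481 / 6 mm^3
sigma = M / Z = 6 * 39285 / 194481 = 235710 / 194481
= 1.212 MPa

1.212


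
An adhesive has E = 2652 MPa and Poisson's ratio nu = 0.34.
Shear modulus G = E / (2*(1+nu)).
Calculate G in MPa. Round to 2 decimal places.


G = 2652 / (2*(1+0.34))
= 2652 / 2.68
= 989.55 MPa

989.55


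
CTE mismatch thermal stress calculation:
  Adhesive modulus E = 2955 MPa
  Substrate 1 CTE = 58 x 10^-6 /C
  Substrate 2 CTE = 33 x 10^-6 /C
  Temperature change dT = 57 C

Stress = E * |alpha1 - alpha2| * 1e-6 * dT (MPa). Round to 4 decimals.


delta_alpha = |58 - 33| = 25 x 10^-6/C
Stress = 2955 * 25e-6 * 57
= 4.2109 MPa

4.2109


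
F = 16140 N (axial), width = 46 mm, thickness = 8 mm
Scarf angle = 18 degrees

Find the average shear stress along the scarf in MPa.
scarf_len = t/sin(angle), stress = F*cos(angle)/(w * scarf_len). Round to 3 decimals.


scarf_len = 8/sin(18 deg) = 25.8885
cos(18 deg) = 0.951057
stress = 16140*0.951057/(46*25.8885) = 12.890 MPa

12.890


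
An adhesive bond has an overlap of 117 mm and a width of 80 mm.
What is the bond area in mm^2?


Bond area = overlap * width
= 117 * 80
= 9360 mm^2

9360


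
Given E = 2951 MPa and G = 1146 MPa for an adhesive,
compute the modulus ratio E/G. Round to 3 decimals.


E/G ratio = 2951 / 1146 = 2.575

2.575


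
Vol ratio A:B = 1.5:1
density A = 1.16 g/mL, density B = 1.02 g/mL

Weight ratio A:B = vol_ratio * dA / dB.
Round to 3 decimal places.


Weight ratio = 1.5 * 1.16 / 1.02
= 1.706

1.706


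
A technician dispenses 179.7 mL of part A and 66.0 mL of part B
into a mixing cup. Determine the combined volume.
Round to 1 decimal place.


Combined volume = 179.7 + 66.0
= 245.7 mL

245.7


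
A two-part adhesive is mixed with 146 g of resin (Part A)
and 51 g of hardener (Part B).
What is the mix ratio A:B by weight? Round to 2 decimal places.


Mix ratio = mass_A / mass_B
= 146 / 51
= 2.86

2.86


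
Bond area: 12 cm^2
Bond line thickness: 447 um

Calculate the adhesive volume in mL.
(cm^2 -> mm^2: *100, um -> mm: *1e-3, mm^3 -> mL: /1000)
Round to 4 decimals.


V = 12*100 * 447*1e-3 / 1000
= 0.5364 mL

0.5364


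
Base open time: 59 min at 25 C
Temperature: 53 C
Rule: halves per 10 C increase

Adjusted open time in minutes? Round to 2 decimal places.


Acceleration = 2^((53-25)/10) = 6.9644
Open time = 59 / 6.9644 = 8.47 min

8.47


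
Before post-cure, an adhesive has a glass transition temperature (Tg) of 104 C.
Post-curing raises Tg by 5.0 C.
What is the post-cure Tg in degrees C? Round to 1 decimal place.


Tg_post = Tg_base + delta_Tg
= 104 + 5.0
= 109.0 C

109.0


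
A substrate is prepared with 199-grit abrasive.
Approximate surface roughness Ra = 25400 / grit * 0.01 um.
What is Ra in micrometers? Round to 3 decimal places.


Ra = 25400 / 199 * 0.01 = 1.276 um

1.276


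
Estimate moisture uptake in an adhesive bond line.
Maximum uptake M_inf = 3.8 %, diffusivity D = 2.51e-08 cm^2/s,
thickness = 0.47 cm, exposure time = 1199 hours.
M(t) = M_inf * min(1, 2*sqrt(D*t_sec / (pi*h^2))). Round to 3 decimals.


Convert time: 1199 h = 4316400 s
ratio = min(1, 2*sqrt(2.51e-08*4316400/(pi*0.47^2)))
= 0.790233
M(t) = 3.8 * 0.790233 = 3.003%

3.003


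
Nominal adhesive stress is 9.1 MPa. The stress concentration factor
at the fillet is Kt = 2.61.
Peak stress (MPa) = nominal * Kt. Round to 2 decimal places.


Peak = 9.1 * 2.61 = 23.75 MPa

23.75


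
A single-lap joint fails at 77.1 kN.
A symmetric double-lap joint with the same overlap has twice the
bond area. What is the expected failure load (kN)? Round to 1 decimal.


Double-lap load = 2 * 77.1 = 154.2 kN

154.2


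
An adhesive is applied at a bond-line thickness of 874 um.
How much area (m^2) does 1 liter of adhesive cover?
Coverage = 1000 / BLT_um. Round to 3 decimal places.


Coverage = 1000 / 874 = 1.144 m^2

1.144


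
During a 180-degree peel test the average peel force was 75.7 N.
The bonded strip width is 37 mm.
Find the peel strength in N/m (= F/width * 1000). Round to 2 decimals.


Peel strength = F/width * 1000
= 75.7 / 37 * 1000
= 2045.95 N/m

2045.95


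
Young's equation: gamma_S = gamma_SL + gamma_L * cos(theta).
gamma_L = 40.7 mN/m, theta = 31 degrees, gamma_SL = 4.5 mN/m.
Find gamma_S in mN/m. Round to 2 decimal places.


cos(31 deg) = 0.857167
gamma_S = 4.5 + 40.7 * 0.857167
= 39.39 mN/m

39.39


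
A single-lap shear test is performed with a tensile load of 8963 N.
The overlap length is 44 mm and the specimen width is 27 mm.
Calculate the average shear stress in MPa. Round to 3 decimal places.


Shear stress = F / (overlap * width)
= 8963 / (44 * 27)
= 8963 / 1188
= 7.545 MPa

7.545


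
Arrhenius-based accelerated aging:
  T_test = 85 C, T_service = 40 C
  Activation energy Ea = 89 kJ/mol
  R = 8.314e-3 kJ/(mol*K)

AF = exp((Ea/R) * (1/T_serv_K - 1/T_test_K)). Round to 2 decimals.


T_test_K = 358.15, T_serv_K = 313.15
AF = exp((89/8.314e-3) * (1/313.15 - 1/358.15))
= 73.34

73.34


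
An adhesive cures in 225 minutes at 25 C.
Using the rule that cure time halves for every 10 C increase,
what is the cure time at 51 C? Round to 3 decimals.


Factor = 2^((51 - 25) / 10) = 6.0629
Cure time = 225 / 6.0629
= 37.111 minutes

37.111


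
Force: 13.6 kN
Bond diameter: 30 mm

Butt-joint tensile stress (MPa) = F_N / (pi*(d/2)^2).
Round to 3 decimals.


F_N = 13.6 * 1000 = 13600.0 N
A = pi*(15.0)^2 = 706.8583 mm^2
stress = 13600.0 / 706.8583 = 19.240 MPa

19.240


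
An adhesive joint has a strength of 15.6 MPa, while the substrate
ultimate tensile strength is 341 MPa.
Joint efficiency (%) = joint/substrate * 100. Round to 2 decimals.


Efficiency = 15.6 / 341 * 100
= 4.57%

4.57


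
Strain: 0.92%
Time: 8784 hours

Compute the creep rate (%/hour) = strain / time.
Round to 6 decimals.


Creep rate = 0.92 / 8784
= 0.000105 %/h

0.000105


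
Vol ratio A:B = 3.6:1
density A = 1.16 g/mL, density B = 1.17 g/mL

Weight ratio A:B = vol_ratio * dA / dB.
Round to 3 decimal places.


Weight ratio = 3.6 * 1.16 / 1.17
= 3.569

3.569


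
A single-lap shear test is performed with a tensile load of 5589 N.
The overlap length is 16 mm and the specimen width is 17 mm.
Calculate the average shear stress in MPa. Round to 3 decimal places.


Shear stress = F / (overlap * width)
= 5589 / (16 * 17)
= 5589 / 272
= 20.548 MPa

20.548


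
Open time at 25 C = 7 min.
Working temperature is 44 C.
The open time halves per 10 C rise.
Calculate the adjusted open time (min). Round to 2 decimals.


factor = 2^((44 - 25) / 10) = 3.7321
ot = 7 / 3.7321 = 1.88 min

1.88
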